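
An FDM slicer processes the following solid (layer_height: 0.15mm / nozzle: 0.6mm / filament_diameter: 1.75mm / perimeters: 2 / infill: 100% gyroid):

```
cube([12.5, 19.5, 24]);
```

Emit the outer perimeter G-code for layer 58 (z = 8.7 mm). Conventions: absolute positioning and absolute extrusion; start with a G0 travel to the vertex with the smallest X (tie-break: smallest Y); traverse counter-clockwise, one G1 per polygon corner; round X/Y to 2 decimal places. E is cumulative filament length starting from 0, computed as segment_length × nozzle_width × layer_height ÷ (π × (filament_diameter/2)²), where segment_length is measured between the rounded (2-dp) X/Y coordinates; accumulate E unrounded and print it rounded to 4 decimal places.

At z = 8.7 mm: the 12.5×19.5 cube contributes its full rectangle. The outline is a single polygon with 4 vertices. Extrusion per mm of travel: 0.6 × 0.15 / (π × 0.875²) = 0.037418. Accumulating E over each segment gives final E = 2.3947.

G0 X0.00 Y0.00 Z8.70
G1 X12.50 Y0.00 E0.4677
G1 X12.50 Y19.50 E1.1974
G1 X0.00 Y19.50 E1.6651
G1 X0.00 Y0.00 E2.3947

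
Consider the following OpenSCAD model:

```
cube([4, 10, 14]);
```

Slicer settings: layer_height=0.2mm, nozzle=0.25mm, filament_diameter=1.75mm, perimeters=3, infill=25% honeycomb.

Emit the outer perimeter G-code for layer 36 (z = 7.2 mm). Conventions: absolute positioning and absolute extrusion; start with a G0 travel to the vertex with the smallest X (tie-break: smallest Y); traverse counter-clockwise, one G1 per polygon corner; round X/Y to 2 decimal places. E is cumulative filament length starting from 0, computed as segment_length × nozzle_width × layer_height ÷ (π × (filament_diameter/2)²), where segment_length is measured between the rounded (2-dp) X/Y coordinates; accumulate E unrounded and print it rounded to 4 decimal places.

G0 X0.00 Y0.00 Z7.20
G1 X4.00 Y0.00 E0.0832
G1 X4.00 Y10.00 E0.2910
G1 X0.00 Y10.00 E0.3742
G1 X0.00 Y0.00 E0.5821

At z = 7.2 mm: the cube (footprint 4×10) is included at this height. The outline is a single polygon with 4 vertices. Extrusion per mm of travel: 0.25 × 0.2 / (π × 0.875²) = 0.020788. Accumulating E over each segment gives final E = 0.5821.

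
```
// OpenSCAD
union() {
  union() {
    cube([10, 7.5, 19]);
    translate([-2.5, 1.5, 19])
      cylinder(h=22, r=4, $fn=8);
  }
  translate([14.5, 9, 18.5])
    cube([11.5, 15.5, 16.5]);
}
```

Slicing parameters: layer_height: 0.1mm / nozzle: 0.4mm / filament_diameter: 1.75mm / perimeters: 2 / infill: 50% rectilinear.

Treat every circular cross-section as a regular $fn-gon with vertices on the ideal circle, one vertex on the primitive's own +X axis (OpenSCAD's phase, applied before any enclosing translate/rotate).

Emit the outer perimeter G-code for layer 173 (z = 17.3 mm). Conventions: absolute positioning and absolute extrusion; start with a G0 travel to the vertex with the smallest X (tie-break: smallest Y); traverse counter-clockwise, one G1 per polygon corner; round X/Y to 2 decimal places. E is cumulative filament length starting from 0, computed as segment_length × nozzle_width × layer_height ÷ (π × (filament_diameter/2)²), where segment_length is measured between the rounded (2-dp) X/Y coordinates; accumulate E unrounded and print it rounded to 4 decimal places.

At z = 17.3 mm: the 10×7.5 cube contributes its full rectangle; the cylinder at (-2.5, 1.5) is not intersected at this z (z outside [19, 41]); Combining (union): only the 10×7.5 cube is present, so the union is just that shape — 1 connected region; the cube at (14.5, 9) is not intersected at this z (z outside [18.5, 35]); Merging all regions: only the result so far is present, so the union is just that shape — 1 connected region. The outline is a single polygon with 4 vertices. Extrusion per mm of travel: 0.4 × 0.1 / (π × 0.875²) = 0.016630. Accumulating E over each segment gives final E = 0.5821.

G0 X0.00 Y0.00 Z17.30
G1 X10.00 Y0.00 E0.1663
G1 X10.00 Y7.50 E0.2910
G1 X0.00 Y7.50 E0.4573
G1 X0.00 Y0.00 E0.5821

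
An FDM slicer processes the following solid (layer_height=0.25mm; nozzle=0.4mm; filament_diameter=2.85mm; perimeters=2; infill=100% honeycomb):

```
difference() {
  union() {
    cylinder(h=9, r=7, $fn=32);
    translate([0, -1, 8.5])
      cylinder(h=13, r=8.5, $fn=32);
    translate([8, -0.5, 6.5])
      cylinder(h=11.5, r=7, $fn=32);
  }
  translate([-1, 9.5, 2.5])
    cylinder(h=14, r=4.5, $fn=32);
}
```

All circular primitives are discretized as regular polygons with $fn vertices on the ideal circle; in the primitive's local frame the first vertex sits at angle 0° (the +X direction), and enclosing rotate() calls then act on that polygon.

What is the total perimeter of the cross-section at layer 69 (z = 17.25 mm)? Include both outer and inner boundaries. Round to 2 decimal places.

65.74 mm

At z = 17.25 mm: the cylinder is not intersected at this z (z outside [0, 9]); the r=8.5 cylinder at (0, -1) gives a regular 32-gon of circumradius 8.5 (constant along its height) (perimeter = 2·32·8.500·sin(180°/32) = 53.32 mm); the r=7 cylinder at (8, -0.5) contributes a regular 32-gon of circumradius 7 (perimeter = 2·32·7.000·sin(180°/32) = 43.91 mm); Taking the union: the regions partially overlap (shared area 68.74 mm²), so the edge portions inside another operand are dropped and the merged outline is re-measured after clipping — boundary = 65.74 mm; the cylinder at (-1, 9.5) is absent (z outside [2.5, 16.5]); Subtracting the remaining from the first: none of the subtracted shapes is present at this height, so that combined region is unchanged — boundary = 65.74 mm. Overall, the cross-section is a single solid region. Total boundary length (outer) = 65.74 mm.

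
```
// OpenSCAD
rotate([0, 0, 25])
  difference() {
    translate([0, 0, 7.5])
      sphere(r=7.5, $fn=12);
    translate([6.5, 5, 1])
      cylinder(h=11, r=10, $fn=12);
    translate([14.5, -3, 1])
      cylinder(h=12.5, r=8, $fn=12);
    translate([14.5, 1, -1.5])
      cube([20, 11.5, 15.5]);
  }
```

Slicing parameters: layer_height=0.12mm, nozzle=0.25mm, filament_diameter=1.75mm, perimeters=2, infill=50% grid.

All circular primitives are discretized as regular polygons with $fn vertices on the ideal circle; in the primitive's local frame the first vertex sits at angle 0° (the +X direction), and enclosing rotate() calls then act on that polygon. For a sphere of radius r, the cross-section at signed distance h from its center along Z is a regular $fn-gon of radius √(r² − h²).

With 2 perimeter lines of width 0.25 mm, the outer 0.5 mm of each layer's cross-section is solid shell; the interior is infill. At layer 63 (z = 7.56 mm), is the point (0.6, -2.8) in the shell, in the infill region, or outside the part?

infill

At z = 7.56 mm: the r=7.5 sphere contributes a regular 12-gon of circumradius √(7.5²−0.06²) = 7.500; the r=10 cylinder at (6.5, 5) contributes a regular 12-gon of circumradius 10; the r=8 cylinder at (14.5, -3) gives a regular 12-gon of circumradius 8 (constant along its height); the cube at (14.5, 1) (footprint 20×11.5) is included at this height; Taking the first minus the rest: starting from the r=7.5 sphere, the r=10 cylinder at (6.5, 5) partially overlaps it — only the 92.68 mm² overlap (of its 300.00 mm²) is removed, clipping the outline; the r=8 cylinder at (14.5, -3) misses the remaining region (no effect); the 20×11.5 cube at (14.5, 1) misses the remaining region (no effect) — 1 connected region; (rotated 25° about Z; rotation is an isometry so areas/perimeters/island counts are preserved). Overall, the cross-section is a single solid region. Undo the 25° rotation: the query point maps to (-0.640, -2.791) in the un-rotated model frame. The nearest boundary edge runs (-2.16, 0.00)→(1.50, -3.66); distance from the point to it = 0.90 mm. The point is inside the cross-section and 0.90 mm from the nearest boundary — more than the 0.5 mm shell width (2 × 0.25), so it's in the infill interior.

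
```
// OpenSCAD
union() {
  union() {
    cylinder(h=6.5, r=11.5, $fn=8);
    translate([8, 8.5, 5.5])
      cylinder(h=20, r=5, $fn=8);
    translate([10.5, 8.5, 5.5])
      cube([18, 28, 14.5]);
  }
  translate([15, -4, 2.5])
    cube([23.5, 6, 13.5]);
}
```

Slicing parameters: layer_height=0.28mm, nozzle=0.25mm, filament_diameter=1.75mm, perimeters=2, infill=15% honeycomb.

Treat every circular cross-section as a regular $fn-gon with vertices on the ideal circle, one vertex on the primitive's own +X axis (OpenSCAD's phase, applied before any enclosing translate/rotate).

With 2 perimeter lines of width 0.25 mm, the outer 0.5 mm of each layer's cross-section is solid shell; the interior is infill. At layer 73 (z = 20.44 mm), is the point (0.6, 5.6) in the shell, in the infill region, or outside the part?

At z = 20.44 mm: the cylinder is not intersected at this z (z outside [0, 6.5]); the r=5 cylinder at (8, 8.5) contributes a regular 8-gon of circumradius 5; the cube at (10.5, 8.5) does not reach this height (z outside [5.5, 20]); Taking the union: only the r=5 cylinder at (8, 8.5) is present, so the union is just that shape — 1 connected region; the cube at (15, -4) is not intersected at this z (z outside [2.5, 16]); Taking the union: only the result so far is present, so the union is just that shape — 1 connected region. Overall, the cross-section is a single solid region. The nearest boundary edge runs (3.00, 8.50)→(4.46, 4.96); distance from the point to it = 3.33 mm. The point is not inside any of the regions above, so it lies outside the cross-section (3.33 mm from the nearest boundary).

outside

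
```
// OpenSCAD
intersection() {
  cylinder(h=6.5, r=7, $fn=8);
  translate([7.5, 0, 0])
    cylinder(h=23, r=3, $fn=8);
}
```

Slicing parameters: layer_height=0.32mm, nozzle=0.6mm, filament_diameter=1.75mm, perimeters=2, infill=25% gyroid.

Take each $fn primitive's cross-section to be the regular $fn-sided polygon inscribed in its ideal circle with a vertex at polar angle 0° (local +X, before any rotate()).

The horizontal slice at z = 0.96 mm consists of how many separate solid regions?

1

At z = 0.96 mm: the r=7 cylinder contributes a regular 8-gon of circumradius 7; the r=3 cylinder at (7.5, 0) contributes a regular 8-gon of circumradius 3; After intersecting: the r=3 cylinder at (7.5, 0) partially overlaps the r=7 cylinder; clipping to the common part keeps 7.07 mm² — 1 connected region. The result has 1 disconnected region.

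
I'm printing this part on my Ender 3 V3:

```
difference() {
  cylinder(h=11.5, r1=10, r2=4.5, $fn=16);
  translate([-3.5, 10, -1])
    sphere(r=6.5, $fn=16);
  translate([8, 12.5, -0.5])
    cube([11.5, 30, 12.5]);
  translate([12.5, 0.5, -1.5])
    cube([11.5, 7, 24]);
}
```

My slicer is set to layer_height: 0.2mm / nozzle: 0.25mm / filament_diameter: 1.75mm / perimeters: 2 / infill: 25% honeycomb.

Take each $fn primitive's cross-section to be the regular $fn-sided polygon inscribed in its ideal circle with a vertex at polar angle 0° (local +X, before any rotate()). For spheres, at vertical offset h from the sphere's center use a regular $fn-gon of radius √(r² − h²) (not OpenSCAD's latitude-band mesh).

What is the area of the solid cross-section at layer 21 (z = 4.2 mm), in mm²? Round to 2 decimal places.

At z = 4.2 mm: the cone contributes a regular 16-gon of circumradius 7.991 (interpolated between r1=10 and r2=4.5 at t=0.365) (area = (16/2)·7.991²·sin(360°/16) = 195.51 mm²); the r=6.5 sphere at (-3.5, 10) contributes a regular 16-gon of circumradius √(6.5²−5.2²) = 3.900 (area = (16/2)·3.900²·sin(360°/16) = 46.56 mm²); the cube at (8, 12.5) (footprint 11.5×30) is included at this height (area 345.00 mm²); the 11.5×7 cube at (12.5, 0.5) contributes its full rectangle (area 80.50 mm²); Subtracting the remaining from the first: starting from the cone (195.51 mm²), the r=6.5 sphere at (-3.5, 10) partially overlaps it — only the 3.58 mm² overlap (of its 46.56 mm²) is removed, clipping the outline; the 11.5×30 cube at (8, 12.5) misses the remaining region (no effect); the 11.5×7 cube at (12.5, 0.5) misses the remaining region (no effect) — area = 191.93 mm². Overall, the cross-section is a single solid region. Net area = 191.93 mm².

191.93 mm²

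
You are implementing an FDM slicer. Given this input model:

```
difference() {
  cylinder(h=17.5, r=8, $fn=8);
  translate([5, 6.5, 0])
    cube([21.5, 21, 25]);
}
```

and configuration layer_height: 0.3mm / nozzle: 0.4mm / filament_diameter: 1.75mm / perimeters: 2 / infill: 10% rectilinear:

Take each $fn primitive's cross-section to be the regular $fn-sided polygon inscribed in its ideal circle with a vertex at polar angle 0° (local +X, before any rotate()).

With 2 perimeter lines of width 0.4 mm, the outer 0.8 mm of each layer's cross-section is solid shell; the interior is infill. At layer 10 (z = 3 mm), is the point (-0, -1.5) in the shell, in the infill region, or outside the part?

infill

At z = 3 mm: the r=8 cylinder gives a regular 8-gon of circumradius 8 (constant along its height); the cube at (5, 6.5) (footprint 21.5×21) is included at this height; Subtracting the remaining from the first: starting from the r=8 cylinder, the 21.5×21 cube at (5, 6.5) misses the remaining region (no effect) — 1 connected region. Overall, the cross-section is a single solid region. The nearest boundary edge runs (5.66, -5.66)→(-0.00, -8.00); distance from the point to it = 6.01 mm. The point is inside the cross-section and 6.01 mm from the nearest boundary — more than the 0.8 mm shell width (2 × 0.4), so it's in the infill interior.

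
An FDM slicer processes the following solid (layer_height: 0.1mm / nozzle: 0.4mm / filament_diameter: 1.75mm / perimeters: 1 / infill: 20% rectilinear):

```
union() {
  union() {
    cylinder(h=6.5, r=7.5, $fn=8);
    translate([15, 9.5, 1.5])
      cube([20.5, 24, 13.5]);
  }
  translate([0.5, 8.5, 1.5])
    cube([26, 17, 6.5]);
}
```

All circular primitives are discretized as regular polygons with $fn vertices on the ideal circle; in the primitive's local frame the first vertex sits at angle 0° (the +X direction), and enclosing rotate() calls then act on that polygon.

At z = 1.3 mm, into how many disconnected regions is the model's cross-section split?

At z = 1.3 mm: the r=7.5 cylinder gives a regular 8-gon of circumradius 7.5 (constant along its height); the cube at (15, 9.5) is not intersected at this z (z outside [1.5, 15]); Taking the union: only the r=7.5 cylinder is present, so the union is just that shape — 1 connected region; the cube at (0.5, 8.5) does not reach this height (z outside [1.5, 8]); Merging all regions: only the result so far is present, so the union is just that shape — 1 connected region. The result has 1 disconnected region.

1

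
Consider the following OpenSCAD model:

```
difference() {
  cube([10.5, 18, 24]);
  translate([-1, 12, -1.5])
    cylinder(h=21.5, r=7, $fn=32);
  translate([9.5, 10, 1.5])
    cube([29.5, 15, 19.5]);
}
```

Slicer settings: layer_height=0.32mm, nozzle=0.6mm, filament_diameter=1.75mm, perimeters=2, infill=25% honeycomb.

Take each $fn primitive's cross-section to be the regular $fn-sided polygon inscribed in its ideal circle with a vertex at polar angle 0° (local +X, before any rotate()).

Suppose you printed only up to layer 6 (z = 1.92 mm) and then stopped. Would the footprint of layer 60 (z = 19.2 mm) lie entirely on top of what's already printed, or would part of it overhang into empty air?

entirely on top

Compare the two slices. At z = 1.92: the cube (footprint 10.5×18) is included at this height (area 189.00 mm²); the cylinder at (-1, 12): section is a regular 32-gon, circumradius r=7 (area = (32/2)·7.000²·sin(360°/32) = 152.95 mm²); the 29.5×15 cube at (9.5, 10) contributes its full rectangle (area 442.50 mm²); Subtracting the remaining from the first: starting from the 10.5×18 cube (189.00 mm²), the r=7 cylinder at (-1, 12) partially overlaps it — only the 61.17 mm² overlap (of its 152.95 mm²) is removed, clipping the outline; the 29.5×15 cube at (9.5, 10) partially overlaps it — only the 8.00 mm² overlap (of its 442.50 mm²) is removed, clipping the outline — area = 119.83 mm². At z = 19.2: the 10.5×18 cube contributes its full rectangle (area 189.00 mm²); the r=7 cylinder at (-1, 12) contributes a regular 32-gon of circumradius 7 (area = (32/2)·7.000²·sin(360°/32) = 152.95 mm²); the 29.5×15 cube at (9.5, 10) contributes its full rectangle (area 442.50 mm²); After the difference (first − rest): starting from the 10.5×18 cube (189.00 mm²), the r=7 cylinder at (-1, 12) partially overlaps it — only the 61.17 mm² overlap (of its 152.95 mm²) is removed, clipping the outline; the 29.5×15 cube at (9.5, 10) partially overlaps it — only the 8.00 mm² overlap (of its 442.50 mm²) is removed, clipping the outline — area = 119.83 mm². Checking containment: the cross-section at z = 19.2 is a subset of the cross-section at z = 1.92.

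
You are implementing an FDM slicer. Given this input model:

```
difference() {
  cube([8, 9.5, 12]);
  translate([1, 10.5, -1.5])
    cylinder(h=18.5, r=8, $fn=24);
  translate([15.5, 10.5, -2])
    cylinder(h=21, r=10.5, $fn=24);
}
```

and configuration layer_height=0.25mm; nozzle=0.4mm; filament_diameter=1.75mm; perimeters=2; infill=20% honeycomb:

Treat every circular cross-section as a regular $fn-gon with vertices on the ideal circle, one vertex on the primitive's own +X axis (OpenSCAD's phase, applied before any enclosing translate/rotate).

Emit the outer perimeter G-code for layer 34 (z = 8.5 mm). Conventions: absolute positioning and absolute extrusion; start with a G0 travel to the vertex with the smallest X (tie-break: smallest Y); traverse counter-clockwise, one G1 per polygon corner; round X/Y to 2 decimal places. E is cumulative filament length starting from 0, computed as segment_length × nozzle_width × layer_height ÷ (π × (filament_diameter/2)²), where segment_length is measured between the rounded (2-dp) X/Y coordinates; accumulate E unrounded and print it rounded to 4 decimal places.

At z = 8.5 mm: the 8×9.5 cube contributes its full rectangle; the cylinder at (1, 10.5): section is a regular 24-gon, circumradius r=8; the r=10.5 cylinder at (15.5, 10.5) gives a regular 24-gon of circumradius 10.5 (constant along its height); Taking the first minus the rest: starting from the 8×9.5 cube, the r=8 cylinder at (1, 10.5) partially overlaps it — only the 47.20 mm² overlap (of its 198.77 mm²) is removed, clipping the outline; the r=10.5 cylinder at (15.5, 10.5) partially overlaps it — only the 2.25 mm² overlap (of its 342.42 mm²) is removed, clipping the outline — 1 connected region. The outline is a single polygon with 9 vertices. Extrusion per mm of travel: 0.4 × 0.25 / (π × 0.875²) = 0.041575. Accumulating E over each segment gives final E = 0.9678.

G0 X0.00 Y0.00 Z8.50
G1 X8.00 Y0.00 E0.3326
G1 X8.00 Y3.17 E0.4644
G1 X6.69 Y4.88 E0.5540
G1 X6.66 Y4.84 E0.5560
G1 X5.00 Y3.57 E0.6429
G1 X3.07 Y2.77 E0.7298
G1 X1.00 Y2.50 E0.8166
G1 X0.00 Y2.63 E0.8585
G1 X0.00 Y0.00 E0.9678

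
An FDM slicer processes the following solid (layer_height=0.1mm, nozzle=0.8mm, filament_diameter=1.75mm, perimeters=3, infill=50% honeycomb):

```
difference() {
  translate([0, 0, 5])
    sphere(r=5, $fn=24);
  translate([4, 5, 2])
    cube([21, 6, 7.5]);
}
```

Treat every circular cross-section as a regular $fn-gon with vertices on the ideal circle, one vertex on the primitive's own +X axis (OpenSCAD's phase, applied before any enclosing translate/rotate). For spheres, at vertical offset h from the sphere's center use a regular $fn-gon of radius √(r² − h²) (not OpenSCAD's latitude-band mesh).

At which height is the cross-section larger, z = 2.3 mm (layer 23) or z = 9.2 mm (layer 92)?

layer 23 (z = 2.3 mm)

Layer 23 (z = 2.3): the r=5 sphere contributes a regular 24-gon of circumradius √(5²−2.7²) = 4.208 (area = (24/2)·4.208²·sin(360°/24) = 55.00 mm²); the 21×6 cube at (4, 5) contributes its full rectangle (area 126.00 mm²); Subtracting the remaining from the first: starting from the r=5 sphere (55.00 mm²), the 21×6 cube at (4, 5) misses the remaining region (no effect) — area = 55.00 mm². So its area = 55.00 mm². Layer 92 (z = 9.2): the r=5 sphere slices to a regular 24-gon of circumradius 2.713 (√(r²−h²) with h=4.2 from center) (area = (24/2)·2.713²·sin(360°/24) = 22.86 mm²); the cube at (4, 5) (footprint 21×6) is included at this height (area 126.00 mm²); Taking the first minus the rest: starting from the r=5 sphere (22.86 mm²), the 21×6 cube at (4, 5) misses the remaining region (no effect) — area = 22.86 mm². So its area = 22.86 mm². Layer 23 is larger (55.00 vs 22.86 mm²).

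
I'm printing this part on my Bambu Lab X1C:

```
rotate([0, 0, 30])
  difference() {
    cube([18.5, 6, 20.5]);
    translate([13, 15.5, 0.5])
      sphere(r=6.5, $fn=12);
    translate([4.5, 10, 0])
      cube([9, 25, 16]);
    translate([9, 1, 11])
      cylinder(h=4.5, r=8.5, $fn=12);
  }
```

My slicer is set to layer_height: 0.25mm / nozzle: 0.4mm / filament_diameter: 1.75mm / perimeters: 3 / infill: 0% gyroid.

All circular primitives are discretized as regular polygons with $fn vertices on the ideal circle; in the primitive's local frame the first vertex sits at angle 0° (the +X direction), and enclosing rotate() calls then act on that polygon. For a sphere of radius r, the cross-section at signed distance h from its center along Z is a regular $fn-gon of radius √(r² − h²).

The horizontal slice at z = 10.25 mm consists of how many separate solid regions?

1

At z = 10.25 mm: the cube (footprint 18.5×6) is included at this height; the sphere at (13, 15.5) does not reach this height (|z−center|=9.750 > r=6.5); the cube at (4.5, 10) is present — its section is the full 9×25 rectangle; the cylinder at (9, 1) does not reach this height (z outside [11, 15.5]); Subtracting the remaining from the first: starting from the 18.5×6 cube, the 9×25 cube at (4.5, 10) misses the remaining region (no effect) — 1 connected region; (rotated 30° about Z; rotation is an isometry so areas/perimeters/island counts are preserved). The result has 1 disconnected region.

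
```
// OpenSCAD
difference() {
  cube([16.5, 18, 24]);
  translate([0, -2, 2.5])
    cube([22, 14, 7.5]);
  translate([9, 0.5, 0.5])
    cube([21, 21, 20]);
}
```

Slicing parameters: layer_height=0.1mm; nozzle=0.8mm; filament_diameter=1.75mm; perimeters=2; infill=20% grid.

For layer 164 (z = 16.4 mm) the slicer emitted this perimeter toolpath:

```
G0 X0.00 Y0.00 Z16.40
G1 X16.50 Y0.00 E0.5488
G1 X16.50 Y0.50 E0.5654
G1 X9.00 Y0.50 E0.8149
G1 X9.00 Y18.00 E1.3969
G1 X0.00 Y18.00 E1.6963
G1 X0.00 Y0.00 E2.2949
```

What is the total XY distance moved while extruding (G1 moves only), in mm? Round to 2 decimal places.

Sum the Euclidean lengths of each G1 segment: total = 69.00 mm.

69.00 mm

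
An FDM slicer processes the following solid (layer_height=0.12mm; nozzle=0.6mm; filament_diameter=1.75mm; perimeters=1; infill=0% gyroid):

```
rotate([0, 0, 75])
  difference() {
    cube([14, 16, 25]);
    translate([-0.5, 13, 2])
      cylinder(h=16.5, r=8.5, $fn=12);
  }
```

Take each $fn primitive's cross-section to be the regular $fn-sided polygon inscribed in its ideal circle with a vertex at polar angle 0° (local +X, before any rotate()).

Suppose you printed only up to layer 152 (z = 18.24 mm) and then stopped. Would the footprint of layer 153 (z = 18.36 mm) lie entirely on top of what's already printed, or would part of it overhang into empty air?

entirely on top

Compare the two slices. At z = 18.24: the cube is present — its section is the full 14×16 rectangle (area 224.00 mm²); the r=8.5 cylinder at (-0.5, 13) contributes a regular 12-gon of circumradius 8.5 (area = (12/2)·8.500²·sin(360°/12) = 216.75 mm²); After the difference (first − rest): starting from the 14×16 cube (224.00 mm²), the r=8.5 cylinder at (-0.5, 13) partially overlaps it — only the 72.77 mm² overlap (of its 216.75 mm²) is removed, clipping the outline — area = 151.23 mm²; (rotated 75° about Z; rotation is an isometry so areas/perimeters/island counts are preserved). At z = 18.36: the cube is present — its section is the full 14×16 rectangle (area 224.00 mm²); the r=8.5 cylinder at (-0.5, 13) contributes a regular 12-gon of circumradius 8.5 (area = (12/2)·8.500²·sin(360°/12) = 216.75 mm²); Taking the first minus the rest: starting from the 14×16 cube (224.00 mm²), the r=8.5 cylinder at (-0.5, 13) partially overlaps it — only the 72.77 mm² overlap (of its 216.75 mm²) is removed, clipping the outline — area = 151.23 mm²; (rotated 75° about Z; rotation is an isometry so areas/perimeters/island counts are preserved). Checking containment: the cross-section at z = 18.36 is a subset of the cross-section at z = 18.24.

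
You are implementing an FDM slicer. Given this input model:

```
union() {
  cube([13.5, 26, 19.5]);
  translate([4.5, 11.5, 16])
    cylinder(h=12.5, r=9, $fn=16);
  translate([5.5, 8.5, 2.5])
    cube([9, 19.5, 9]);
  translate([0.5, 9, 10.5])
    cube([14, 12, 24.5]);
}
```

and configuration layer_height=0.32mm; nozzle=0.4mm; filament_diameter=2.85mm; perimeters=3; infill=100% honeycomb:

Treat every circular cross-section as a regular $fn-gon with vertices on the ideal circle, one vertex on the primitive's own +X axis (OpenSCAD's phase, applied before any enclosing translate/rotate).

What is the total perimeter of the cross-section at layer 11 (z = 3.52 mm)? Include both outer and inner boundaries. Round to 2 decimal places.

At z = 3.52 mm: the cube (footprint 13.5×26) is included at this height (perimeter 79.00 mm); the cylinder at (4.5, 11.5) is absent (z outside [16, 28.5]); the 9×19.5 cube at (5.5, 8.5) contributes its full rectangle (perimeter 57.00 mm); the cube at (0.5, 9) does not reach this height (z outside [10.5, 35]); Merging all regions: the regions partially overlap (shared area 140.00 mm²), so the edge portions inside another operand are dropped and the merged outline is re-measured after clipping — boundary = 85.00 mm. Overall, the cross-section is a single solid region. Total boundary length (outer) = 85.00 mm.

85.00 mm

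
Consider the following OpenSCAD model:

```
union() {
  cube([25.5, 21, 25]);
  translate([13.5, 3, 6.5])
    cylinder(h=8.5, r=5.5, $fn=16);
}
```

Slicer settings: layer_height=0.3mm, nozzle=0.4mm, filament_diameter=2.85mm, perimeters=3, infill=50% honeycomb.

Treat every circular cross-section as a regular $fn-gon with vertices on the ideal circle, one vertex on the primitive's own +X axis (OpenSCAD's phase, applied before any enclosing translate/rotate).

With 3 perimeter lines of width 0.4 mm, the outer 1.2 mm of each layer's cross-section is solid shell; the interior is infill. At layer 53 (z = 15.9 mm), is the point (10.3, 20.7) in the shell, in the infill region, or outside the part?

At z = 15.9 mm: the cube is present — its section is the full 25.5×21 rectangle; the cylinder at (13.5, 3) is absent (z outside [6.5, 15]); Merging all regions: only the 25.5×21 cube is present, so the union is just that shape — 1 connected region. Overall, the cross-section is a single solid region. The nearest boundary edge runs (25.50, 21.00)→(0.00, 21.00); distance from the point to it = 0.30 mm. The point is inside the cross-section, 0.30 mm from the nearest boundary — within the 1.2 mm shell band (3 × 0.4).

shell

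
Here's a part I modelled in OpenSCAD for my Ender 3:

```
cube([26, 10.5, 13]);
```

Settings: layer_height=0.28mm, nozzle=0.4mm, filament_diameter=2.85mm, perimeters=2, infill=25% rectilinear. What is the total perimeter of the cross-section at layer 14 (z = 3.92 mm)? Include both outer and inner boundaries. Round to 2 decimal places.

73.00 mm

At z = 3.92 mm: the 26×10.5 cube contributes its full rectangle (perimeter 73.00 mm). Overall, the cross-section is a single solid region. Total boundary length (outer) = 73.00 mm.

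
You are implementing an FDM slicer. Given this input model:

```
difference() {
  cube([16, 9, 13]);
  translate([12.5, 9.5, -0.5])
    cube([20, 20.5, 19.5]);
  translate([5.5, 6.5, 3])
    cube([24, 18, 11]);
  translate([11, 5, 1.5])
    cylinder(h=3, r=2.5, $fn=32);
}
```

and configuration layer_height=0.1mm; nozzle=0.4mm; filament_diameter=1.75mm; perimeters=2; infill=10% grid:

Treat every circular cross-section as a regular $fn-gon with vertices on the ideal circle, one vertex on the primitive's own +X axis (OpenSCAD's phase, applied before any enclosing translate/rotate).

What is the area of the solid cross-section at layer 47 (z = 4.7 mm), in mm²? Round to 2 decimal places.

117.75 mm²

At z = 4.7 mm: the 16×9 cube contributes its full rectangle (area 144.00 mm²); the cube at (12.5, 9.5) is present — its section is the full 20×20.5 rectangle (area 410.00 mm²); the 24×18 cube at (5.5, 6.5) contributes its full rectangle (area 432.00 mm²); the cylinder at (11, 5) does not reach this height (z outside [1.5, 4.5]); Subtracting the remaining from the first: starting from the 16×9 cube (144.00 mm²), the 20×20.5 cube at (12.5, 9.5) misses the remaining region (no effect); the 24×18 cube at (5.5, 6.5) partially overlaps it — only the 26.25 mm² overlap (of its 432.00 mm²) is removed, clipping the outline — area = 117.75 mm². Overall, the cross-section is a single solid region. Net area = 117.75 mm².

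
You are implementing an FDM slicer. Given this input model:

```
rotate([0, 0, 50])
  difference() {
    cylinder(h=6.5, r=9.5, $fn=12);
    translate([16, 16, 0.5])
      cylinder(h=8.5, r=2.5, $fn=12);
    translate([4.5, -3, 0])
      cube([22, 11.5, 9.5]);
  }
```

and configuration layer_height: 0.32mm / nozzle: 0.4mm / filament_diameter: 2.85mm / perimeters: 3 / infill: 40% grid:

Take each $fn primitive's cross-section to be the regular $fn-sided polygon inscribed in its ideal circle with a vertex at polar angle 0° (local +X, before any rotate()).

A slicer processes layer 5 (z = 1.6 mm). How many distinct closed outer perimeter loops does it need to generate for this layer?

1

At z = 1.6 mm: the r=9.5 cylinder contributes a regular 12-gon of circumradius 9.5; the cylinder at (16, 16): section is a regular 12-gon, circumradius r=2.5; the cube at (4.5, -3) (footprint 22×11.5) is included at this height; Subtracting the remaining from the first: starting from the r=9.5 cylinder, the r=2.5 cylinder at (16, 16) misses the remaining region (no effect); the 22×11.5 cube at (4.5, -3) partially overlaps it — only the 41.44 mm² overlap (of its 253.00 mm²) is removed, clipping the outline — 1 connected region; (whole slice rotated 50° about Z — lengths, areas and connectivity unchanged). The result has 1 disconnected region.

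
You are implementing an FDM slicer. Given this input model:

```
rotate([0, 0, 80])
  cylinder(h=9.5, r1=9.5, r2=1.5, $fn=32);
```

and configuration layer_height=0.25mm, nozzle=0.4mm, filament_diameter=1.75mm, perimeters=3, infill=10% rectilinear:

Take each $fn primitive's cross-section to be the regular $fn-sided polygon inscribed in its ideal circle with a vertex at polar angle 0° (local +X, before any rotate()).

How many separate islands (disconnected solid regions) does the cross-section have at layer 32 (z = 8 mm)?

At z = 8 mm: the cone: at t=0.842 of its height the radius interpolates to r₁+(r₂−r₁)t = 2.763, giving a regular 32-gon of that circumradius; (whole slice rotated 80° about Z — lengths, areas and connectivity unchanged). Overall, the cross-section is a single solid region. Island count = 1.

1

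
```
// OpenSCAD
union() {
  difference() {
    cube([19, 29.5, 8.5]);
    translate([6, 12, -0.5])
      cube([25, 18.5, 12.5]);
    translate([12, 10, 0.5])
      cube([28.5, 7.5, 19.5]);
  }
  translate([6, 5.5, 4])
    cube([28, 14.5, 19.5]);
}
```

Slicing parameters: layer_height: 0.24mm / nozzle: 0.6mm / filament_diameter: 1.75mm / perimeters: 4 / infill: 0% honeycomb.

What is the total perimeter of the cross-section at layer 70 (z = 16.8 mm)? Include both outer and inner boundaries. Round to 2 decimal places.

85.00 mm

At z = 16.8 mm: the cube does not reach this height (z outside [0, 8.5]); the cube at (6, 12) does not reach this height (z outside [-0.5, 12]); the 28.5×7.5 cube at (12, 10) contributes its full rectangle (perimeter 72.00 mm); Subtracting the remaining from the first: the first operand is absent here, so nothing remains; the 28×14.5 cube at (6, 5.5) contributes its full rectangle (perimeter 85.00 mm); Taking the union: only the 28×14.5 cube at (6, 5.5) is present, so the union is just that shape — boundary = 85.00 mm. Overall, the cross-section is a single solid region. Total boundary length (outer) = 85.00 mm.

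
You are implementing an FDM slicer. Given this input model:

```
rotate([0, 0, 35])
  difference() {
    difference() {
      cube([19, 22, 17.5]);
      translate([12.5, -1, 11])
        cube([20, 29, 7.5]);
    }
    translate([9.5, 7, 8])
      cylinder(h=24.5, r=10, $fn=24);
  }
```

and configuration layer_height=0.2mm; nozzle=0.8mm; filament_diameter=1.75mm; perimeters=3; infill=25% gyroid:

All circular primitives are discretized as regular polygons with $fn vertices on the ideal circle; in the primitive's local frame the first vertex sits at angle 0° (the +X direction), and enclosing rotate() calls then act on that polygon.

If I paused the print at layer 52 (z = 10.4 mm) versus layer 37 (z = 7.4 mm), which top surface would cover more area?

Layer 52 (z = 10.4): the cube (footprint 19×22) is included at this height (area 418.00 mm²); the cube at (12.5, -1) is not intersected at this z (z outside [11, 18.5]); Subtracting the remaining from the first: none of the subtracted shapes is present at this height, so the 19×22 cube is unchanged — area = 418.00 mm²; the r=10 cylinder at (9.5, 7) contributes a regular 24-gon of circumradius 10 (area = (24/2)·10.000²·sin(360°/24) = 310.58 mm²); After the difference (first − rest): starting from the result so far (418.00 mm²), the r=10 cylinder at (9.5, 7) partially overlaps it — only the 278.39 mm² overlap (of its 310.58 mm²) is removed, clipping the outline — area = 139.61 mm²; (whole slice rotated 35° about Z — lengths, areas and connectivity unchanged). So its area = 139.61 mm². Layer 37 (z = 7.4): the cube (footprint 19×22) is included at this height (area 418.00 mm²); the cube at (12.5, -1) does not reach this height (z outside [11, 18.5]); Subtracting the remaining from the first: none of the subtracted shapes is present at this height, so the 19×22 cube is unchanged — area = 418.00 mm²; the cylinder at (9.5, 7) is not intersected at this z (z outside [8, 32.5]); After the difference (first − rest): none of the subtracted shapes is present at this height, so that combined region is unchanged — area = 418.00 mm²; (rotated 35° about Z; rotation is an isometry so areas/perimeters/island counts are preserved). So its area = 418.00 mm². Layer 37 is larger (418.00 vs 139.61 mm²).

layer 37 (z = 7.4 mm)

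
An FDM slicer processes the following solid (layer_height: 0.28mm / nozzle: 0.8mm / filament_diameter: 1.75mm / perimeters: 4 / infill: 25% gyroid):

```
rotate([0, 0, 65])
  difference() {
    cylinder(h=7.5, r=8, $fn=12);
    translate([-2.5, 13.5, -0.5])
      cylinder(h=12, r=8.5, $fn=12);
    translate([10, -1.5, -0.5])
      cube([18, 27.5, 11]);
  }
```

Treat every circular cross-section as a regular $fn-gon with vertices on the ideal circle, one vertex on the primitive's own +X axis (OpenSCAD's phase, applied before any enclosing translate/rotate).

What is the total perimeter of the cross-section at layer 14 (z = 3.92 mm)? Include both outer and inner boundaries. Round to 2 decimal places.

49.65 mm

At z = 3.92 mm: the r=8 cylinder gives a regular 12-gon of circumradius 8 (constant along its height) (perimeter = 2·12·8.000·sin(180°/12) = 49.69 mm); the r=8.5 cylinder at (-2.5, 13.5) contributes a regular 12-gon of circumradius 8.5 (perimeter = 2·12·8.500·sin(180°/12) = 52.80 mm); the cube at (10, -1.5) is present — its section is the full 18×27.5 rectangle (perimeter 91.00 mm); Subtracting the remaining from the first: starting from the r=8 cylinder, the r=8.5 cylinder at (-2.5, 13.5) partially overlaps it — only the 13.66 mm² overlap (of its 216.75 mm²) is removed, clipping the outline; the 18×27.5 cube at (10, -1.5) misses the remaining region (no effect) — boundary = 49.65 mm; (whole slice rotated 65° about Z — lengths, areas and connectivity unchanged). Overall, the cross-section is a single solid region. Total boundary length (outer) = 49.65 mm.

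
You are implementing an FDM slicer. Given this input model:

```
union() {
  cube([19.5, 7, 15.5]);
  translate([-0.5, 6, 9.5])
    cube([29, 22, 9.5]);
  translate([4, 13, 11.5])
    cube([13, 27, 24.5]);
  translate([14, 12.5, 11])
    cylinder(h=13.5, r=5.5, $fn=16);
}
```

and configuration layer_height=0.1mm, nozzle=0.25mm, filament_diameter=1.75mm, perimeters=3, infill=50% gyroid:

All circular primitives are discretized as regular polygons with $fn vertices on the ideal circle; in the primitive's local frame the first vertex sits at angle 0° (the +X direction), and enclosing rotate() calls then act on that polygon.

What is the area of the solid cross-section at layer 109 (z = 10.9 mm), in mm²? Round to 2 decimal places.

At z = 10.9 mm: the 19.5×7 cube contributes its full rectangle (area 136.50 mm²); the cube at (-0.5, 6) (footprint 29×22) is included at this height (area 638.00 mm²); the cube at (4, 13) does not reach this height (z outside [11.5, 36]); the cylinder at (14, 12.5) is absent (z outside [11, 24.5]); Combining (union): the regions partially overlap — summed areas 774.50 mm² minus the doubly-counted overlap 19.50 mm² gives 755.00 mm² — area = 755.00 mm². Overall, the cross-section is a single solid region. Net area = 755.00 mm².

755.00 mm²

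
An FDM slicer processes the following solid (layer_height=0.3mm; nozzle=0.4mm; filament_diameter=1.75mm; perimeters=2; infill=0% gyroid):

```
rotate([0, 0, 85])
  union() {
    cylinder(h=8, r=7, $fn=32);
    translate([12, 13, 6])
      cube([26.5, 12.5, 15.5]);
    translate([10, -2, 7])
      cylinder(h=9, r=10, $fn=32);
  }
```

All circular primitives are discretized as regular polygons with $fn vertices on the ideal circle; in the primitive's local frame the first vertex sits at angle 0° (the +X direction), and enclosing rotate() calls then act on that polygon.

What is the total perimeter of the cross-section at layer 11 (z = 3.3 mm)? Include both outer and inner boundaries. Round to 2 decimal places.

43.91 mm

At z = 3.3 mm: the r=7 cylinder gives a regular 32-gon of circumradius 7 (constant along its height) (perimeter = 2·32·7.000·sin(180°/32) = 43.91 mm); the cube at (12, 13) is absent (z outside [6, 21.5]); the cylinder at (10, -2) is absent (z outside [7, 16]); Taking the union: only the r=7 cylinder is present, so the union is just that shape — boundary = 43.91 mm; (whole slice rotated 85° about Z — lengths, areas and connectivity unchanged). Overall, the cross-section is a single solid region. Total boundary length (outer) = 43.91 mm.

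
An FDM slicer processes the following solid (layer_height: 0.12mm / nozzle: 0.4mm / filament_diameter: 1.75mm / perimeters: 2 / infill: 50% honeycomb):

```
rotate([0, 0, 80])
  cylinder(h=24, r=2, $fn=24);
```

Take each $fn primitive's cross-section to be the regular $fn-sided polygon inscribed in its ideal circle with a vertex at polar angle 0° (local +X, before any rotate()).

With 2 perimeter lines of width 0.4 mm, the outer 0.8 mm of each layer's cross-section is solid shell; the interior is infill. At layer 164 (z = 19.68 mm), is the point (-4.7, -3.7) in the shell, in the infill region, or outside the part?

outside

At z = 19.68 mm: the cylinder: section is a regular 24-gon, circumradius r=2; (rotated 80° about Z; rotation is an isometry so areas/perimeters/island counts are preserved). Overall, the cross-section is a single solid region. Undo the 80° rotation: the query point maps to (-4.460, 3.986) in the un-rotated model frame. The nearest boundary edge runs (-1.00, 1.73)→(-1.41, 1.41); distance from the point to it = 3.99 mm. The point is not inside any of the regions above, so it lies outside the cross-section (3.99 mm from the nearest boundary).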